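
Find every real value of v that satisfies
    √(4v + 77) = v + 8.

Square both sides: 4v + 77 = (v + 8)².
Expand and rearrange: v² + 12v - 13 = 0.
Solving gives v = 1 or v = -13.
Check each candidate in the original equation:
  v = 1: √(81) = 9, while v + 8 = 9 — valid.
  v = -13: √(25) = 5, while v + 8 = -5 — extraneous.

v = 1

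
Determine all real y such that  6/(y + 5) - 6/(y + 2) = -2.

y = -6.8541 or y = -0.1459

Multiply both sides by (y + 5)(y + 2):
6(y + 2) - 6(y + 5) = -2(y + 5)(y + 2).
Expand and collect terms: -2y² - 14y - 2 = 0.
By the quadratic formula, y = (14 ± √180) / -4, so y ≈ -6.8541 or y ≈ -0.1459.
Neither value makes a denominator zero (y ≠ -5, y ≠ -2), so both are valid.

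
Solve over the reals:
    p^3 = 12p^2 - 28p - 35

p = -0.8875 or p = 5 or p = 7.8875

Rearrange: p^3 - 12p^2 + 28p + 35 = 0.
Possible rational roots are divisors of 35. Testing p = 5 gives 0, so (p - 5) is a factor.
Divide: p^3 - 12p^2 + 28p + 35 = (p - 5)(p^2 - 7p - 7).
Apply the quadratic formula to p^2 - 7p - 7 = 0: p = (7 +/- sqrt(77))/2, i.e. p ~= 7.8875 or p ~= -0.8875.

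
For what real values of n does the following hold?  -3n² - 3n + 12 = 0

n = -2.5616 or n = 1.5616

Discriminant: (-3)² − 4·(-3)·12 = 153.
Quadratic formula: n = (3 ± √153) / (-6).
So n = -√(17)/2 - 1/2 ≈ -2.5616 or n = -1/2 + √(17)/2 ≈ 1.5616.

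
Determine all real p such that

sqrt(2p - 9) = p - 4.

Square both sides: 2p - 9 = (p - 4)^2.
Expand and rearrange: p^2 - 10p + 25 = 0.
This gives the repeated root p = 5.
Check in the original equation:
  p = 5: sqrt(1) = 1, while p - 4 = 1 — valid.

p = 5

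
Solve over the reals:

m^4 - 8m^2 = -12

Let u = m^2. The equation becomes u^2 - 8u + 12 = 0.
Factor: (u - 6)(u - 2) = 0, so u = 6 or u = 2.
m^2 = 6 gives m = +/-sqrt(6) ~= +/-2.4495.
m^2 = 2 gives m = +/-sqrt(2) ~= +/-1.4142.

m = -2.4495 or m = -1.4142 or m = 1.4142 or m = 2.4495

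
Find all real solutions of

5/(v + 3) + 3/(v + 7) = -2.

v = -9.4495 or v = -4.5505

Multiply both sides by (v + 3)(v + 7):
5(v + 7) + 3(v + 3) = -2(v + 3)(v + 7).
Expand and collect terms: -2v² - 28v - 86 = 0.
By the quadratic formula, v = (28 ± √96) / -4, so v ≈ -9.4495 or v ≈ -4.5505.
Neither value makes a denominator zero (v ≠ -3, v ≠ -7), so both are valid.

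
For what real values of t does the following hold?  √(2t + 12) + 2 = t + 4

t = 2

Isolate the radical: √(2t + 12) = t + 2.
Square both sides: 2t + 12 = (t + 2)².
Expand and rearrange: t² + 2t - 8 = 0.
Solving gives t = 2 or t = -4.
Check each candidate in the original equation:
  t = 2: √(16) = 4, while t + 2 = 4 — valid.
  t = -4: √(4) = 2, while t + 2 = -2 — extraneous.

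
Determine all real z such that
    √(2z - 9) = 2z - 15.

z = 9

Square both sides: 2z - 9 = (2z - 15)².
Expand and rearrange: 4z² - 62z + 234 = 0.
Solving gives z = 9 or z = 6.5.
Check each candidate in the original equation:
  z = 9: √(9) = 3, while 2z - 15 = 3 — valid.
  z = 6.5: √(4) = 2, while 2z - 15 = -2 — extraneous.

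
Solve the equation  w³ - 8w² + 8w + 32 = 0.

w = -1.4641 or w = 4 or w = 5.4641

Possible rational roots are divisors of 32. Testing w = 4 gives 0, so (w - 4) is a factor.
Divide: w³ - 8w² + 8w + 32 = (w - 4)(w² - 4w - 8).
Apply the quadratic formula to w² - 4w - 8 = 0: w = (4 ± √48)/2, i.e. w ≈ 5.4641 or w ≈ -1.4641.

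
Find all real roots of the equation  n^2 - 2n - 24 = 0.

Factor: (n + 4)(n - 6) = 0.
So n = -4 or n = 6.

n = -4 or n = 6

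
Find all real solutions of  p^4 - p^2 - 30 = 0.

p = -2.4495 or p = 2.4495

Let u = p^2. The equation becomes u^2 - u - 30 = 0.
Factor: (u - 6)(u + 5) = 0, so u = 6 or u = -5.
p^2 = 6 gives p = +/-sqrt(6) ~= +/-2.4495.
p^2 = -5 < 0 has no real solution.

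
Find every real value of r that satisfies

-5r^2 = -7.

Rearrange to standard form: -5r^2 + 7 = 0.
Discriminant: (0)^2 - 4*(-5)*7 = 140.
Quadratic formula: r = (0 +/- sqrt(140)) / (-10).
So r = -sqrt(35)/5 ~= -1.1832 or r = sqrt(35)/5 ~= 1.1832.

r = -1.1832 or r = 1.1832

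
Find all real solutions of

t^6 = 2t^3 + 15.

t = -1.4422 or t = 1.71

Let u = t^3. The equation becomes u^2 - 2u - 15 = 0.
Factor: (u + 3)(u - 5) = 0, so u = -3 or u = 5.
t^3 = -3 gives t = -(3)^(1/3) ~= -1.4422.
t^3 = 5 gives t = (5)^(1/3) ~= 1.71.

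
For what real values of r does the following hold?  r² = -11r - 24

r = -8 or r = -3

Bring every term to one side: r² + 11r + 24 = 0.
Factor: (r + 3)(r + 8) = 0.
So r = -3 or r = -8.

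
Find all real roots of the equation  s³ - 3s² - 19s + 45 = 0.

Possible rational roots are divisors of 45. Testing s = 5 gives 0, so (s - 5) is a factor.
Divide: s³ - 3s² - 19s + 45 = (s - 5)(s² + 2s - 9).
Apply the quadratic formula to s² + 2s - 9 = 0: s = (-2 ± √40)/2, i.e. s ≈ 2.1623 or s ≈ -4.1623.

s = -4.1623 or s = 2.1623 or s = 5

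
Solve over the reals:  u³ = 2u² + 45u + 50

u = -5 or u = -1.217 or u = 8.217

Rearrange: u³ - 2u² - 45u - 50 = 0.
Possible rational roots are divisors of -50. Testing u = -5 gives 0, so (u + 5) is a factor.
Divide: u³ - 2u² - 45u - 50 = (u + 5)(u² - 7u - 10).
Apply the quadratic formula to u² - 7u - 10 = 0: u = (7 ± √89)/2, i.e. u ≈ 8.217 or u ≈ -1.217.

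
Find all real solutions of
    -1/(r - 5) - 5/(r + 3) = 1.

Multiply both sides by (r - 5)(r + 3):
-(r + 3) - 5(r - 5) = (r - 5)(r + 3).
Expand and collect terms: r^2 + 4r - 37 = 0.
By the quadratic formula, r = (-4 +/- sqrt(164)) / 2, so r ~= 4.4031 or r ~= -8.4031.
Neither value makes a denominator zero (r != 5, r != -3), so both are valid.

r = -8.4031 or r = 4.4031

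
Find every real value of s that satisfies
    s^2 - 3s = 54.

Bring every term to one side: s^2 - 3s - 54 = 0.
Factor: (s + 6)(s - 9) = 0.
So s = -6 or s = 9.

s = -6 or s = 9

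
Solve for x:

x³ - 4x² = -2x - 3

Rearrange: x³ - 4x² + 2x + 3 = 0.
Possible rational roots are divisors of 3. Testing x = 3 gives 0, so (x - 3) is a factor.
Divide: x³ - 4x² + 2x + 3 = (x - 3)(x² - x - 1).
Apply the quadratic formula to x² - x - 1 = 0: x = (1 ± √5)/2, i.e. x ≈ 1.618 or x ≈ -0.618.

x = -0.618 or x = 1.618 or x = 3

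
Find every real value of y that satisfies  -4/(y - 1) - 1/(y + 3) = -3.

y = -2.754 or y = 2.4207

Multiply both sides by (y - 1)(y + 3):
-4(y + 3) - (y - 1) = -3(y - 1)(y + 3).
Expand and collect terms: -3y^2 - y + 20 = 0.
By the quadratic formula, y = (1 +/- sqrt(241)) / -6, so y ~= -2.754 or y ~= 2.4207.
Neither value makes a denominator zero (y != 1, y != -3), so both are valid.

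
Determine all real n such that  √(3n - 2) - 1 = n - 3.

n = 6

Isolate the radical: √(3n - 2) = n - 2.
Square both sides: 3n - 2 = (n - 2)².
Expand and rearrange: n² - 7n + 6 = 0.
Solving gives n = 6 or n = 1.
Check each candidate in the original equation:
  n = 6: √(16) = 4, while n - 2 = 4 — valid.
  n = 1: √(1) = 1, while n - 2 = -1 — extraneous.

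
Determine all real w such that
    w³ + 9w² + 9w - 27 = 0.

w = -7.2426 or w = -3 or w = 1.2426

Possible rational roots are divisors of -27. Testing w = -3 gives 0, so (w + 3) is a factor.
Divide: w³ + 9w² + 9w - 27 = (w + 3)(w² + 6w - 9).
Apply the quadratic formula to w² + 6w - 9 = 0: w = (-6 ± √72)/2, i.e. w ≈ 1.2426 or w ≈ -7.2426.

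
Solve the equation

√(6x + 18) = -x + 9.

x = 3

Square both sides: 6x + 18 = (-x + 9)².
Expand and rearrange: x² - 24x + 63 = 0.
Solving gives x = 21 or x = 3.
Check each candidate in the original equation:
  x = 21: √(144) = 12, while -x + 9 = -12 — extraneous.
  x = 3: √(36) = 6, while -x + 9 = 6 — valid.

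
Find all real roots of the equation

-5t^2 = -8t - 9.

Rearrange to standard form: -5t^2 + 8t + 9 = 0.
Discriminant: (8)^2 - 4*(-5)*9 = 244.
Quadratic formula: t = (-8 +/- sqrt(244)) / (-10).
So t = 4/5 - sqrt(61)/5 ~= -0.762 or t = 4/5 + sqrt(61)/5 ~= 2.362.

t = -0.762 or t = 2.362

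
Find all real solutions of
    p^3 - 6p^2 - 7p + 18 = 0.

p = -2 or p = 1.3542 or p = 6.6458

Possible rational roots are divisors of 18. Testing p = -2 gives 0, so (p + 2) is a factor.
Divide: p^3 - 6p^2 - 7p + 18 = (p + 2)(p^2 - 8p + 9).
Apply the quadratic formula to p^2 - 8p + 9 = 0: p = (8 +/- sqrt(28))/2, i.e. p ~= 6.6458 or p ~= 1.3542.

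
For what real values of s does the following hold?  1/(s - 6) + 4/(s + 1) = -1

s = -5.3852 or s = 5.3852

Multiply both sides by (s - 6)(s + 1):
(s + 1) + 4(s - 6) = -(s - 6)(s + 1).
Expand and collect terms: -s² + 29 = 0.
By the quadratic formula, s = (0 ± √116) / -2, so s ≈ -5.3852 or s ≈ 5.3852.
Neither value makes a denominator zero (s ≠ 6, s ≠ -1), so both are valid.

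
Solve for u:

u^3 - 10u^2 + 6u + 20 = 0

u = -1.099 or u = 2 or u = 9.099

Possible rational roots are divisors of 20. Testing u = 2 gives 0, so (u - 2) is a factor.
Divide: u^3 - 10u^2 + 6u + 20 = (u - 2)(u^2 - 8u - 10).
Apply the quadratic formula to u^2 - 8u - 10 = 0: u = (8 +/- sqrt(104))/2, i.e. u ~= 9.099 or u ~= -1.099.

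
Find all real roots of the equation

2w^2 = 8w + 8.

w = -0.8284 or w = 4.8284

Rearrange to standard form: 2w^2 - 8w - 8 = 0.
Discriminant: (-8)^2 - 4*2*(-8) = 128.
Quadratic formula: w = (8 +/- sqrt(128)) / 4.
So w = 2 + 2*sqrt(2) ~= 4.8284 or w = 2 - 2*sqrt(2) ~= -0.8284.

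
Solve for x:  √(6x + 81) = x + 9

x = 0

Square both sides: 6x + 81 = (x + 9)².
Expand and rearrange: x² + 12x = 0.
Solving gives x = 0 or x = -12.
Check each candidate in the original equation:
  x = 0: √(81) = 9, while x + 9 = 9 — valid.
  x = -12: √(9) = 3, while x + 9 = -3 — extraneous.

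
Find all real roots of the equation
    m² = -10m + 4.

m = -10.3852 or m = 0.3852

Rearrange to standard form: m² + 10m - 4 = 0.
Discriminant: (10)² − 4·1·(-4) = 116.
Quadratic formula: m = (-10 ± √116) / 2.
So m = -5 + √(29) ≈ 0.3852 or m = -√(29) - 5 ≈ -10.3852.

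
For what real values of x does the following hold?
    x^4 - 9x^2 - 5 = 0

Let u = x^2. The equation becomes u^2 - 9u - 5 = 0.
By the quadratic formula, u = 9/2 + sqrt(101)/2 or u = 9/2 - sqrt(101)/2.
x^2 = 9/2 + sqrt(101)/2 gives x = +/-sqrt(9/2 + sqrt(101)/2) ~= +/-3.0862.
x^2 = 9/2 - sqrt(101)/2 < 0 has no real solution.

x = -3.0862 or x = 3.0862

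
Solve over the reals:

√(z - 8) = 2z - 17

Square both sides: z - 8 = (2z - 17)².
Expand and rearrange: 4z² - 69z + 297 = 0.
Solving gives z = 9 or z = 8.25.
Check each candidate in the original equation:
  z = 9: √(1) = 1, while 2z - 17 = 1 — valid.
  z = 8.25: √(0.25) = 0.5, while 2z - 17 = -0.5 — extraneous.

z = 9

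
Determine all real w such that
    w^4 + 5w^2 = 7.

Let u = w^2. The equation becomes u^2 + 5u - 7 = 0.
By the quadratic formula, u = -5/2 + sqrt(53)/2 or u = -sqrt(53)/2 - 5/2.
w^2 = -5/2 + sqrt(53)/2 gives w = +/-sqrt(-5/2 + sqrt(53)/2) ~= +/-1.0677.
w^2 = -sqrt(53)/2 - 5/2 < 0 has no real solution.

w = -1.0677 or w = 1.0677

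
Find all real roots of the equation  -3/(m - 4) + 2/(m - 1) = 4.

Multiply both sides by (m - 4)(m - 1):
-3(m - 1) + 2(m - 4) = 4(m - 4)(m - 1).
Expand and collect terms: 4m² - 19m + 21 = 0.
Factor or apply the quadratic formula: m = 3 or m = 1.75.
Neither value makes a denominator zero (m ≠ 4, m ≠ 1), so both are valid.

m = 1.75 or m = 3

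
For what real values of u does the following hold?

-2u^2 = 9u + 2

Rearrange to standard form: -2u^2 - 9u - 2 = 0.
Discriminant: (-9)^2 - 4*(-2)*(-2) = 65.
Quadratic formula: u = (9 +/- sqrt(65)) / (-4).
So u = -9/4 - sqrt(65)/4 ~= -4.2656 or u = -9/4 + sqrt(65)/4 ~= -0.2344.

u = -4.2656 or u = -0.2344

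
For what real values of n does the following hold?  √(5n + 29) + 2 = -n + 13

Isolate the radical: √(5n + 29) = -n + 11.
Square both sides: 5n + 29 = (-n + 11)².
Expand and rearrange: n² - 27n + 92 = 0.
Solving gives n = 23 or n = 4.
Check each candidate in the original equation:
  n = 23: √(144) = 12, while -n + 11 = -12 — extraneous.
  n = 4: √(49) = 7, while -n + 11 = 7 — valid.

n = 4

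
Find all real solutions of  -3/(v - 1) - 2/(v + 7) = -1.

v = -5.6235 or v = 4.6235

Multiply both sides by (v - 1)(v + 7):
-3(v + 7) - 2(v - 1) = -(v - 1)(v + 7).
Expand and collect terms: -v² - v + 26 = 0.
By the quadratic formula, v = (1 ± √105) / -2, so v ≈ -5.6235 or v ≈ 4.6235.
Neither value makes a denominator zero (v ≠ 1, v ≠ -7), so both are valid.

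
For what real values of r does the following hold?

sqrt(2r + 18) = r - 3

r = 9

Square both sides: 2r + 18 = (r - 3)^2.
Expand and rearrange: r^2 - 8r - 9 = 0.
Solving gives r = 9 or r = -1.
Check each candidate in the original equation:
  r = 9: sqrt(36) = 6, while r - 3 = 6 — valid.
  r = -1: sqrt(16) = 4, while r - 3 = -4 — extraneous.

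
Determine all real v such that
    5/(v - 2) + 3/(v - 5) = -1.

Multiply both sides by (v - 2)(v - 5):
5(v - 5) + 3(v - 2) = -(v - 2)(v - 5).
Expand and collect terms: -v² - v + 21 = 0.
By the quadratic formula, v = (1 ± √85) / -2, so v ≈ -5.1098 or v ≈ 4.1098.
Neither value makes a denominator zero (v ≠ 2, v ≠ 5), so both are valid.

v = -5.1098 or v = 4.1098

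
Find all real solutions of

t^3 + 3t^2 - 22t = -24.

Rearrange: t^3 + 3t^2 - 22t + 24 = 0.
Possible rational roots are divisors of 24. Testing t = 2 gives 0, so (t - 2) is a factor.
Divide: t^3 + 3t^2 - 22t + 24 = (t - 2)(t^2 + 5t - 12).
Apply the quadratic formula to t^2 + 5t - 12 = 0: t = (-5 +/- sqrt(73))/2, i.e. t ~= 1.772 or t ~= -6.772.

t = -6.772 or t = 1.772 or t = 2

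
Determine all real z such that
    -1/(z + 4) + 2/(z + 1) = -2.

z = -3 or z = -2.5

Multiply both sides by (z + 4)(z + 1):
-(z + 1) + 2(z + 4) = -2(z + 4)(z + 1).
Expand and collect terms: -2z² - 11z - 15 = 0.
Factor or apply the quadratic formula: z = -3 or z = -2.5.
Neither value makes a denominator zero (z ≠ -4, z ≠ -1), so both are valid.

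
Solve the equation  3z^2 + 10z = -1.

z = -3.2301 or z = -0.1032

Rearrange to standard form: 3z^2 + 10z + 1 = 0.
Discriminant: (10)^2 - 4*3*1 = 88.
Quadratic formula: z = (-10 +/- sqrt(88)) / 6.
So z = -5/3 + sqrt(22)/3 ~= -0.1032 or z = -5/3 - sqrt(22)/3 ~= -3.2301.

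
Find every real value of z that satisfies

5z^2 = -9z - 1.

Rearrange to standard form: 5z^2 + 9z + 1 = 0.
Discriminant: (9)^2 - 4*5*1 = 61.
Quadratic formula: z = (-9 +/- sqrt(61)) / 10.
So z = -9/10 + sqrt(61)/10 ~= -0.119 or z = -9/10 - sqrt(61)/10 ~= -1.681.

z = -1.681 or z = -0.119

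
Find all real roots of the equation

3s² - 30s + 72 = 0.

Factor: 3(s - 6)(s - 4) = 0.
So s = 6 or s = 4.

s = 4 or s = 6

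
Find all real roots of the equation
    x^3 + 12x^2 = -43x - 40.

Rearrange: x^3 + 12x^2 + 43x + 40 = 0.
Possible rational roots are divisors of 40. Testing x = -5 gives 0, so (x + 5) is a factor.
Divide: x^3 + 12x^2 + 43x + 40 = (x + 5)(x^2 + 7x + 8).
Apply the quadratic formula to x^2 + 7x + 8 = 0: x = (-7 +/- sqrt(17))/2, i.e. x ~= -1.4384 or x ~= -5.5616.

x = -5.5616 or x = -5 or x = -1.4384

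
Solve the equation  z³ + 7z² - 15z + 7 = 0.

Possible rational roots are divisors of 7. Testing z = 1 gives 0, so (z - 1) is a factor.
Divide: z³ + 7z² - 15z + 7 = (z - 1)(z² + 8z - 7).
Apply the quadratic formula to z² + 8z - 7 = 0: z = (-8 ± √92)/2, i.e. z ≈ 0.7958 or z ≈ -8.7958.

z = -8.7958 or z = 0.7958 or z = 1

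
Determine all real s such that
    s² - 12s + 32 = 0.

Factor: (s - 4)(s - 8) = 0.
So s = 4 or s = 8.

s = 4 or s = 8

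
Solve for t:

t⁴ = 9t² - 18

Let u = t². The equation becomes u² - 9u + 18 = 0.
Factor: (u - 3)(u - 6) = 0, so u = 3 or u = 6.
t² = 3 gives t = ±√(3) ≈ ±1.7321.
t² = 6 gives t = ±√(6) ≈ ±2.4495.

t = -2.4495 or t = -1.7321 or t = 1.7321 or t = 2.4495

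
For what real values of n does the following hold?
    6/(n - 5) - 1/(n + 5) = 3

n = -5.279 or n = 6.9457

Multiply both sides by (n - 5)(n + 5):
6(n + 5) - (n - 5) = 3(n - 5)(n + 5).
Expand and collect terms: 3n² - 5n - 110 = 0.
By the quadratic formula, n = (5 ± √1345) / 6, so n ≈ 6.9457 or n ≈ -5.279.
Neither value makes a denominator zero (n ≠ 5, n ≠ -5), so both are valid.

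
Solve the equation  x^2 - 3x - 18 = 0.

x = -3 or x = 6

Factor: (x + 3)(x - 6) = 0.
So x = -3 or x = 6.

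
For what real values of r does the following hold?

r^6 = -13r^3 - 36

r = -2.0801 or r = -1.5874

Let u = r^3. The equation becomes u^2 + 13u + 36 = 0.
Factor: (u + 4)(u + 9) = 0, so u = -4 or u = -9.
r^3 = -4 gives r = -(4)^(1/3) ~= -1.5874.
r^3 = -9 gives r = -(9)^(1/3) ~= -2.0801.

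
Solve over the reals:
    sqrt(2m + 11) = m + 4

m = -1

Square both sides: 2m + 11 = (m + 4)^2.
Expand and rearrange: m^2 + 6m + 5 = 0.
Solving gives m = -1 or m = -5.
Check each candidate in the original equation:
  m = -1: sqrt(9) = 3, while m + 4 = 3 — valid.
  m = -5: sqrt(1) = 1, while m + 4 = -1 — extraneous.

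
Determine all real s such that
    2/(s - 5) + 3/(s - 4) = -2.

s = 1.8139 or s = 4.6861

Multiply both sides by (s - 5)(s - 4):
2(s - 4) + 3(s - 5) = -2(s - 5)(s - 4).
Expand and collect terms: -2s² + 13s - 17 = 0.
By the quadratic formula, s = (-13 ± √33) / -4, so s ≈ 1.8139 or s ≈ 4.6861.
Neither value makes a denominator zero (s ≠ 5, s ≠ 4), so both are valid.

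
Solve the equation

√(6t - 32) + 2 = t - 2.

t = 6 or t = 8

Isolate the radical: √(6t - 32) = t - 4.
Square both sides: 6t - 32 = (t - 4)².
Expand and rearrange: t² - 14t + 48 = 0.
Solving gives t = 8 or t = 6.
Check each candidate in the original equation:
  t = 8: √(16) = 4, while t - 4 = 4 — valid.
  t = 6: √(4) = 2, while t - 4 = 2 — valid.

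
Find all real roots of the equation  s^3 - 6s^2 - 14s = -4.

s = -2 or s = 0.2583 or s = 7.7417

Rearrange: s^3 - 6s^2 - 14s + 4 = 0.
Possible rational roots are divisors of 4. Testing s = -2 gives 0, so (s + 2) is a factor.
Divide: s^3 - 6s^2 - 14s + 4 = (s + 2)(s^2 - 8s + 2).
Apply the quadratic formula to s^2 - 8s + 2 = 0: s = (8 +/- sqrt(56))/2, i.e. s ~= 7.7417 or s ~= 0.2583.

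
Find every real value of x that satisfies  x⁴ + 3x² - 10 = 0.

x = -1.4142 or x = 1.4142

Let u = x². The equation becomes u² + 3u - 10 = 0.
Factor: (u + 5)(u - 2) = 0, so u = -5 or u = 2.
x² = -5 < 0 has no real solution.
x² = 2 gives x = ±√(2) ≈ ±1.4142.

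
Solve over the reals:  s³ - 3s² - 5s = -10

s = -2 or s = 1.382 or s = 3.618

Rearrange: s³ - 3s² - 5s + 10 = 0.
Possible rational roots are divisors of 10. Testing s = -2 gives 0, so (s + 2) is a factor.
Divide: s³ - 3s² - 5s + 10 = (s + 2)(s² - 5s + 5).
Apply the quadratic formula to s² - 5s + 5 = 0: s = (5 ± √5)/2, i.e. s ≈ 3.618 or s ≈ 1.382.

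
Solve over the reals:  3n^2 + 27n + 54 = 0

n = -6 or n = -3

Factor: 3(n + 6)(n + 3) = 0.
So n = -6 or n = -3.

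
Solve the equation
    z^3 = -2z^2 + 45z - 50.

Rearrange: z^3 + 2z^2 - 45z + 50 = 0.
Possible rational roots are divisors of 50. Testing z = 5 gives 0, so (z - 5) is a factor.
Divide: z^3 + 2z^2 - 45z + 50 = (z - 5)(z^2 + 7z - 10).
Apply the quadratic formula to z^2 + 7z - 10 = 0: z = (-7 +/- sqrt(89))/2, i.e. z ~= 1.217 or z ~= -8.217.

z = -8.217 or z = 1.217 or z = 5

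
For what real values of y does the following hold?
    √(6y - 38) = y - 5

y = 7 or y = 9

Square both sides: 6y - 38 = (y - 5)².
Expand and rearrange: y² - 16y + 63 = 0.
Solving gives y = 9 or y = 7.
Check each candidate in the original equation:
  y = 9: √(16) = 4, while y - 5 = 4 — valid.
  y = 7: √(4) = 2, while y - 5 = 2 — valid.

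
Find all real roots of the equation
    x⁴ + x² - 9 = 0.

Let u = x². The equation becomes u² + u - 9 = 0.
By the quadratic formula, u = -1/2 + √(37)/2 or u = -√(37)/2 - 1/2.
x² = -1/2 + √(37)/2 gives x = ±√(-1/2 + √(37)/2) ≈ ±1.5942.
x² = -√(37)/2 - 1/2 < 0 has no real solution.

x = -1.5942 or x = 1.5942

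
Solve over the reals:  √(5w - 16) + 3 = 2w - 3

Isolate the radical: √(5w - 16) = 2w - 6.
Square both sides: 5w - 16 = (2w - 6)².
Expand and rearrange: 4w² - 29w + 52 = 0.
Solving gives w = 4 or w = 3.25.
Check each candidate in the original equation:
  w = 4: √(4) = 2, while 2w - 6 = 2 — valid.
  w = 3.25: √(0.25) = 0.5, while 2w - 6 = 0.5 — valid.

w = 3.25 or w = 4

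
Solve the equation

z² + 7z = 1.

z = -7.1401 or z = 0.1401

Rearrange to standard form: z² + 7z - 1 = 0.
Discriminant: (7)² − 4·1·(-1) = 53.
Quadratic formula: z = (-7 ± √53) / 2.
So z = -7/2 + √(53)/2 ≈ 0.1401 or z = -√(53)/2 - 7/2 ≈ -7.1401.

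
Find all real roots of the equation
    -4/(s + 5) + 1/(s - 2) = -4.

s = -3.9562 or s = 1.7062

Multiply both sides by (s + 5)(s - 2):
-4(s - 2) + (s + 5) = -4(s + 5)(s - 2).
Expand and collect terms: -4s² - 9s + 27 = 0.
By the quadratic formula, s = (9 ± √513) / -8, so s ≈ -3.9562 or s ≈ 1.7062.
Neither value makes a denominator zero (s ≠ -5, s ≠ 2), so both are valid.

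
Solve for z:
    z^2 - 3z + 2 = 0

Factor: (z - 1)(z - 2) = 0.
So z = 1 or z = 2.

z = 1 or z = 2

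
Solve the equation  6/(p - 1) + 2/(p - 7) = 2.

Multiply both sides by (p - 1)(p - 7):
6(p - 7) + 2(p - 1) = 2(p - 1)(p - 7).
Expand and collect terms: 2p^2 - 24p + 58 = 0.
By the quadratic formula, p = (24 +/- sqrt(112)) / 4, so p ~= 8.6458 or p ~= 3.3542.
Neither value makes a denominator zero (p != 1, p != 7), so both are valid.

p = 3.3542 or p = 8.6458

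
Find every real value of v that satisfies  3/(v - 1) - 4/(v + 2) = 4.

v = -2.8365 or v = 1.5865

Multiply both sides by (v - 1)(v + 2):
3(v + 2) - 4(v - 1) = 4(v - 1)(v + 2).
Expand and collect terms: 4v^2 + 5v - 18 = 0.
By the quadratic formula, v = (-5 +/- sqrt(313)) / 8, so v ~= 1.5865 or v ~= -2.8365.
Neither value makes a denominator zero (v != 1, v != -2), so both are valid.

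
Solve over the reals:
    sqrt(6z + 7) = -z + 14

z = 7

Square both sides: 6z + 7 = (-z + 14)^2.
Expand and rearrange: z^2 - 34z + 189 = 0.
Solving gives z = 27 or z = 7.
Check each candidate in the original equation:
  z = 27: sqrt(169) = 13, while -z + 14 = -13 — extraneous.
  z = 7: sqrt(49) = 7, while -z + 14 = 7 — valid.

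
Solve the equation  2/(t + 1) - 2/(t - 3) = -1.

Multiply both sides by (t + 1)(t - 3):
2(t - 3) - 2(t + 1) = -(t + 1)(t - 3).
Expand and collect terms: -t^2 + 2t + 11 = 0.
By the quadratic formula, t = (-2 +/- sqrt(48)) / -2, so t ~= -2.4641 or t ~= 4.4641.
Neither value makes a denominator zero (t != -1, t != 3), so both are valid.

t = -2.4641 or t = 4.4641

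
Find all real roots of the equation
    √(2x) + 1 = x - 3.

x = 8

Isolate the radical: √(2x) = x - 4.
Square both sides: 2x = (x - 4)².
Expand and rearrange: x² - 10x + 16 = 0.
Solving gives x = 8 or x = 2.
Check each candidate in the original equation:
  x = 8: √(16) = 4, while x - 4 = 4 — valid.
  x = 2: √(4) = 2, while x - 4 = -2 — extraneous.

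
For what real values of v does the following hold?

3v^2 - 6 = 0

Discriminant: (0)^2 - 4*3*(-6) = 72.
Quadratic formula: v = (0 +/- sqrt(72)) / 6.
So v = sqrt(2) ~= 1.4142 or v = -sqrt(2) ~= -1.4142.

v = -1.4142 or v = 1.4142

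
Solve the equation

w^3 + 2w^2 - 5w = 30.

Rearrange: w^3 + 2w^2 - 5w - 30 = 0.
Possible rational roots are divisors of -30. Testing w = 3 gives 0, so (w - 3) is a factor.
Divide: w^3 + 2w^2 - 5w - 30 = (w - 3)(w^2 + 5w + 10).
The quadratic w^2 + 5w + 10 has discriminant -15 < 0, so no further real roots.

w = 3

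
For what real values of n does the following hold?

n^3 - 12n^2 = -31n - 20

n = -0.5311 or n = 5 or n = 7.5311

Rearrange: n^3 - 12n^2 + 31n + 20 = 0.
Possible rational roots are divisors of 20. Testing n = 5 gives 0, so (n - 5) is a factor.
Divide: n^3 - 12n^2 + 31n + 20 = (n - 5)(n^2 - 7n - 4).
Apply the quadratic formula to n^2 - 7n - 4 = 0: n = (7 +/- sqrt(65))/2, i.e. n ~= 7.5311 or n ~= -0.5311.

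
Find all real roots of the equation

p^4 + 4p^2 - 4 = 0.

p = -0.9102 or p = 0.9102

Let u = p^2. The equation becomes u^2 + 4u - 4 = 0.
By the quadratic formula, u = -2 + 2*sqrt(2) or u = -2*sqrt(2) - 2.
p^2 = -2 + 2*sqrt(2) gives p = +/-sqrt(-2 + 2*sqrt(2)) ~= +/-0.9102.
p^2 = -2*sqrt(2) - 2 < 0 has no real solution.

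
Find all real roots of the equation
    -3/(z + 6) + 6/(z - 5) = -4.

z = -5.1195 or z = 3.3695

Multiply both sides by (z + 6)(z - 5):
-3(z - 5) + 6(z + 6) = -4(z + 6)(z - 5).
Expand and collect terms: -4z^2 - 7z + 69 = 0.
By the quadratic formula, z = (7 +/- sqrt(1153)) / -8, so z ~= -5.1195 or z ~= 3.3695.
Neither value makes a denominator zero (z != -6, z != 5), so both are valid.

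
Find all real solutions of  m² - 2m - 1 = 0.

Discriminant: (-2)² − 4·1·(-1) = 8.
Quadratic formula: m = (2 ± √8) / 2.
So m = 1 + √(2) ≈ 2.4142 or m = 1 - √(2) ≈ -0.4142.

m = -0.4142 or m = 2.4142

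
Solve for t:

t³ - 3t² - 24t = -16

t = -4 or t = 0.6277 or t = 6.3723

Rearrange: t³ - 3t² - 24t + 16 = 0.
Possible rational roots are divisors of 16. Testing t = -4 gives 0, so (t + 4) is a factor.
Divide: t³ - 3t² - 24t + 16 = (t + 4)(t² - 7t + 4).
Apply the quadratic formula to t² - 7t + 4 = 0: t = (7 ± √33)/2, i.e. t ≈ 6.3723 or t ≈ 0.6277.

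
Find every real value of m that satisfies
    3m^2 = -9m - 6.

Bring every term to one side: 3m^2 + 9m + 6 = 0.
Factor: 3(m + 1)(m + 2) = 0.
So m = -1 or m = -2.

m = -2 or m = -1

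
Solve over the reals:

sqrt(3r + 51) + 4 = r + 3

Isolate the radical: sqrt(3r + 51) = r - 1.
Square both sides: 3r + 51 = (r - 1)^2.
Expand and rearrange: r^2 - 5r - 50 = 0.
Solving gives r = 10 or r = -5.
Check each candidate in the original equation:
  r = 10: sqrt(81) = 9, while r - 1 = 9 — valid.
  r = -5: sqrt(36) = 6, while r - 1 = -6 — extraneous.

r = 10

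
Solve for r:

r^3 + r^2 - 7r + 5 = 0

r = -3.4495 or r = 1 or r = 1.4495

Possible rational roots are divisors of 5. Testing r = 1 gives 0, so (r - 1) is a factor.
Divide: r^3 + r^2 - 7r + 5 = (r - 1)(r^2 + 2r - 5).
Apply the quadratic formula to r^2 + 2r - 5 = 0: r = (-2 +/- sqrt(24))/2, i.e. r ~= 1.4495 or r ~= -3.4495.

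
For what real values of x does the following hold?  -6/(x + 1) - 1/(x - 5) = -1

x = 3 or x = 8

Multiply both sides by (x + 1)(x - 5):
-6(x - 5) - (x + 1) = -(x + 1)(x - 5).
Expand and collect terms: -x^2 + 11x - 24 = 0.
Factor or apply the quadratic formula: x = 3 or x = 8.
Neither value makes a denominator zero (x != -1, x != 5), so both are valid.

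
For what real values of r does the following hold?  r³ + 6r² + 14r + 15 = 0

r = -3

Possible rational roots are divisors of 15. Testing r = -3 gives 0, so (r + 3) is a factor.
Divide: r³ + 6r² + 14r + 15 = (r + 3)(r² + 3r + 5).
The quadratic r² + 3r + 5 has discriminant -11 < 0, so no further real roots.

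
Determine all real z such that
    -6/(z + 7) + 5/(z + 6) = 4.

z = -7.9059 or z = -5.3441

Multiply both sides by (z + 7)(z + 6):
-6(z + 6) + 5(z + 7) = 4(z + 7)(z + 6).
Expand and collect terms: 4z^2 + 53z + 169 = 0.
By the quadratic formula, z = (-53 +/- sqrt(105)) / 8, so z ~= -5.3441 or z ~= -7.9059.
Neither value makes a denominator zero (z != -7, z != -6), so both are valid.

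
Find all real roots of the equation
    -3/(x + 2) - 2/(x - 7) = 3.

Multiply both sides by (x + 2)(x - 7):
-3(x - 7) - 2(x + 2) = 3(x + 2)(x - 7).
Expand and collect terms: 3x² - 10x - 59 = 0.
By the quadratic formula, x = (10 ± √808) / 6, so x ≈ 6.4042 or x ≈ -3.0709.
Neither value makes a denominator zero (x ≠ -2, x ≠ 7), so both are valid.

x = -3.0709 or x = 6.4042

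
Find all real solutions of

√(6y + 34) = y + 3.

y = 5

Square both sides: 6y + 34 = (y + 3)².
Expand and rearrange: y² - 25 = 0.
Solving gives y = 5 or y = -5.
Check each candidate in the original equation:
  y = 5: √(64) = 8, while y + 3 = 8 — valid.
  y = -5: √(4) = 2, while y + 3 = -2 — extraneous.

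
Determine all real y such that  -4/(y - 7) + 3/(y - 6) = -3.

y = 5.4648 or y = 7.8685

Multiply both sides by (y - 7)(y - 6):
-4(y - 6) + 3(y - 7) = -3(y - 7)(y - 6).
Expand and collect terms: -3y² + 40y - 129 = 0.
By the quadratic formula, y = (-40 ± √52) / -6, so y ≈ 5.4648 or y ≈ 7.8685.
Neither value makes a denominator zero (y ≠ 7, y ≠ 6), so both are valid.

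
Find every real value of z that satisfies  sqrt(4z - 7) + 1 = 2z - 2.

z = 2

Isolate the radical: sqrt(4z - 7) = 2z - 3.
Square both sides: 4z - 7 = (2z - 3)^2.
Expand and rearrange: 4z^2 - 16z + 16 = 0.
This gives the repeated root z = 2.
Check in the original equation:
  z = 2: sqrt(1) = 1, while 2z - 3 = 1 — valid.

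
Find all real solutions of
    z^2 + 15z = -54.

Bring every term to one side: z^2 + 15z + 54 = 0.
Factor: (z + 6)(z + 9) = 0.
So z = -6 or z = -9.

z = -9 or z = -6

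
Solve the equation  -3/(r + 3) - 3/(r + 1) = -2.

r = -2.3028 or r = 1.3028

Multiply both sides by (r + 3)(r + 1):
-3(r + 1) - 3(r + 3) = -2(r + 3)(r + 1).
Expand and collect terms: -2r² - 2r + 6 = 0.
By the quadratic formula, r = (2 ± √52) / -4, so r ≈ -2.3028 or r ≈ 1.3028.
Neither value makes a denominator zero (r ≠ -3, r ≠ -1), so both are valid.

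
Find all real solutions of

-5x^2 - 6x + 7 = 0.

Discriminant: (-6)^2 - 4*(-5)*7 = 176.
Quadratic formula: x = (6 +/- sqrt(176)) / (-10).
So x = -2*sqrt(11)/5 - 3/5 ~= -1.9266 or x = -3/5 + 2*sqrt(11)/5 ~= 0.7266.

x = -1.9266 or x = 0.7266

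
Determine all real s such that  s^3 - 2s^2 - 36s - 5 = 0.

Possible rational roots are divisors of -5. Testing s = -5 gives 0, so (s + 5) is a factor.
Divide: s^3 - 2s^2 - 36s - 5 = (s + 5)(s^2 - 7s - 1).
Apply the quadratic formula to s^2 - 7s - 1 = 0: s = (7 +/- sqrt(53))/2, i.e. s ~= 7.1401 or s ~= -0.1401.

s = -5 or s = -0.1401 or s = 7.1401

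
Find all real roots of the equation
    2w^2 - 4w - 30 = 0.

Factor: 2(w - 5)(w + 3) = 0.
So w = 5 or w = -3.

w = -3 or w = 5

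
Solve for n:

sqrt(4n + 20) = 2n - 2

Square both sides: 4n + 20 = (2n - 2)^2.
Expand and rearrange: 4n^2 - 12n - 16 = 0.
Solving gives n = 4 or n = -1.
Check each candidate in the original equation:
  n = 4: sqrt(36) = 6, while 2n - 2 = 6 — valid.
  n = -1: sqrt(16) = 4, while 2n - 2 = -4 — extraneous.

n = 4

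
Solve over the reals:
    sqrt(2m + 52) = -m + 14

m = 6

Square both sides: 2m + 52 = (-m + 14)^2.
Expand and rearrange: m^2 - 30m + 144 = 0.
Solving gives m = 24 or m = 6.
Check each candidate in the original equation:
  m = 24: sqrt(100) = 10, while -m + 14 = -10 — extraneous.
  m = 6: sqrt(64) = 8, while -m + 14 = 8 — valid.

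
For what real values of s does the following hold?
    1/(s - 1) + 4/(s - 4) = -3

Multiply both sides by (s - 1)(s - 4):
(s - 4) + 4(s - 1) = -3(s - 1)(s - 4).
Expand and collect terms: -3s^2 + 10s - 4 = 0.
By the quadratic formula, s = (-10 +/- sqrt(52)) / -6, so s ~= 0.4648 or s ~= 2.8685.
Neither value makes a denominator zero (s != 1, s != 4), so both are valid.

s = 0.4648 or s = 2.8685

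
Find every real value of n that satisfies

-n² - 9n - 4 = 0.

n = -8.5311 or n = -0.4689

Discriminant: (-9)² − 4·(-1)·(-4) = 65.
Quadratic formula: n = (9 ± √65) / (-2).
So n = -9/2 - √(65)/2 ≈ -8.5311 or n = -9/2 + √(65)/2 ≈ -0.4689.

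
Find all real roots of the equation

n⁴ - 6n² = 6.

n = -2.6216 or n = 2.6216

Let u = n². The equation becomes u² - 6u - 6 = 0.
By the quadratic formula, u = 3 + √(15) or u = 3 - √(15).
n² = 3 + √(15) gives n = ±√(3 + √(15)) ≈ ±2.6216.
n² = 3 - √(15) < 0 has no real solution.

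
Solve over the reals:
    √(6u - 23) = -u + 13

u = 8

Square both sides: 6u - 23 = (-u + 13)².
Expand and rearrange: u² - 32u + 192 = 0.
Solving gives u = 24 or u = 8.
Check each candidate in the original equation:
  u = 24: √(121) = 11, while -u + 13 = -11 — extraneous.
  u = 8: √(25) = 5, while -u + 13 = 5 — valid.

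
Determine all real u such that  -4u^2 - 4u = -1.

Rearrange to standard form: -4u^2 - 4u + 1 = 0.
Discriminant: (-4)^2 - 4*(-4)*1 = 32.
Quadratic formula: u = (4 +/- sqrt(32)) / (-8).
So u = -sqrt(2)/2 - 1/2 ~= -1.2071 or u = -1/2 + sqrt(2)/2 ~= 0.2071.

u = -1.2071 or u = 0.2071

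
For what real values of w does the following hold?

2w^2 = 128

w = -8 or w = 8

Bring every term to one side: 2w^2 - 128 = 0.
Factor: 2(w + 8)(w - 8) = 0.
So w = -8 or w = 8.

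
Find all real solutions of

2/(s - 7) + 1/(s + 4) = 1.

Multiply both sides by (s - 7)(s + 4):
2(s + 4) + (s - 7) = (s - 7)(s + 4).
Expand and collect terms: s^2 - 6s - 29 = 0.
By the quadratic formula, s = (6 +/- sqrt(152)) / 2, so s ~= 9.1644 or s ~= -3.1644.
Neither value makes a denominator zero (s != 7, s != -4), so both are valid.

s = -3.1644 or s = 9.1644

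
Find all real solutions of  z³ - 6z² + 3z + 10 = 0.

z = -1 or z = 2 or z = 5

Possible rational roots are divisors of 10. Testing z = 5 gives 0, so (z - 5) is a factor.
Divide: z³ - 6z² + 3z + 10 = (z - 5)(z² - z - 2).
Factor the quadratic: z = 2 or z = -1.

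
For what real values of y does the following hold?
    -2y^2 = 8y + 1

Rearrange to standard form: -2y^2 - 8y - 1 = 0.
Discriminant: (-8)^2 - 4*(-2)*(-1) = 56.
Quadratic formula: y = (8 +/- sqrt(56)) / (-4).
So y = -2 - sqrt(14)/2 ~= -3.8708 or y = -2 + sqrt(14)/2 ~= -0.1292.

y = -3.8708 or y = -0.1292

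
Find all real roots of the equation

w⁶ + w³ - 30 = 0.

Let u = w³. The equation becomes u² + u - 30 = 0.
Factor: (u - 5)(u + 6) = 0, so u = 5 or u = -6.
w³ = 5 gives w = ∛(5) ≈ 1.71.
w³ = -6 gives w = -∛(6) ≈ -1.8171.

w = -1.8171 or w = 1.71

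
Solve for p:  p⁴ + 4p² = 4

p = -0.9102 or p = 0.9102

Let u = p². The equation becomes u² + 4u - 4 = 0.
By the quadratic formula, u = -2 + 2·√(2) or u = -2·√(2) - 2.
p² = -2 + 2·√(2) gives p = ±√(-2 + 2·√(2)) ≈ ±0.9102.
p² = -2·√(2) - 2 < 0 has no real solution.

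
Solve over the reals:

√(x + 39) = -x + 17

Square both sides: x + 39 = (-x + 17)².
Expand and rearrange: x² - 35x + 250 = 0.
Solving gives x = 25 or x = 10.
Check each candidate in the original equation:
  x = 25: √(64) = 8, while -x + 17 = -8 — extraneous.
  x = 10: √(49) = 7, while -x + 17 = 7 — valid.

x = 10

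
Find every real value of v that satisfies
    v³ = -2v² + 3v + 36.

Rearrange: v³ + 2v² - 3v - 36 = 0.
Possible rational roots are divisors of -36. Testing v = 3 gives 0, so (v - 3) is a factor.
Divide: v³ + 2v² - 3v - 36 = (v - 3)(v² + 5v + 12).
The quadratic v² + 5v + 12 has discriminant -23 < 0, so no further real roots.

v = 3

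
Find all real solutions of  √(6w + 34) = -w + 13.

Square both sides: 6w + 34 = (-w + 13)².
Expand and rearrange: w² - 32w + 135 = 0.
Solving gives w = 27 or w = 5.
Check each candidate in the original equation:
  w = 27: √(196) = 14, while -w + 13 = -14 — extraneous.
  w = 5: √(64) = 8, while -w + 13 = 8 — valid.

w = 5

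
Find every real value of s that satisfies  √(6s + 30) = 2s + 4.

s = 1

Square both sides: 6s + 30 = (2s + 4)².
Expand and rearrange: 4s² + 10s - 14 = 0.
Solving gives s = 1 or s = -3.5.
Check each candidate in the original equation:
  s = 1: √(36) = 6, while 2s + 4 = 6 — valid.
  s = -3.5: √(9) = 3, while 2s + 4 = -3 — extraneous.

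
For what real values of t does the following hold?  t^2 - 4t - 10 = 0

Discriminant: (-4)^2 - 4*1*(-10) = 56.
Quadratic formula: t = (4 +/- sqrt(56)) / 2.
So t = 2 + sqrt(14) ~= 5.7417 or t = 2 - sqrt(14) ~= -1.7417.

t = -1.7417 or t = 5.7417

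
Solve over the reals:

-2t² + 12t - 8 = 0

Discriminant: (12)² − 4·(-2)·(-8) = 80.
Quadratic formula: t = (-12 ± √80) / (-4).
So t = 3 - √(5) ≈ 0.7639 or t = √(5) + 3 ≈ 5.2361.

t = 0.7639 or t = 5.2361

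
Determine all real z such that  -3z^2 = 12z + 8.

Rearrange to standard form: -3z^2 - 12z - 8 = 0.
Discriminant: (-12)^2 - 4*(-3)*(-8) = 48.
Quadratic formula: z = (12 +/- sqrt(48)) / (-6).
So z = -2 - 2*sqrt(3)/3 ~= -3.1547 or z = -2 + 2*sqrt(3)/3 ~= -0.8453.

z = -3.1547 or z = -0.8453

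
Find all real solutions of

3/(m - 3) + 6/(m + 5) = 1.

m = -1.4244 or m = 8.4244

Multiply both sides by (m - 3)(m + 5):
3(m + 5) + 6(m - 3) = (m - 3)(m + 5).
Expand and collect terms: m² - 7m - 12 = 0.
By the quadratic formula, m = (7 ± √97) / 2, so m ≈ 8.4244 or m ≈ -1.4244.
Neither value makes a denominator zero (m ≠ 3, m ≠ -5), so both are valid.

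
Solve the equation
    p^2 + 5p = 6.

p = -6 or p = 1

Bring every term to one side: p^2 + 5p - 6 = 0.
Factor: (p - 1)(p + 6) = 0.
So p = 1 or p = -6.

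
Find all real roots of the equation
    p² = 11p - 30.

p = 5 or p = 6

Bring every term to one side: p² - 11p + 30 = 0.
Factor: (p - 6)(p - 5) = 0.
So p = 6 or p = 5.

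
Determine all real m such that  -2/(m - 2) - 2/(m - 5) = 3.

m = 1.1919 or m = 4.4748

Multiply both sides by (m - 2)(m - 5):
-2(m - 5) - 2(m - 2) = 3(m - 2)(m - 5).
Expand and collect terms: 3m² - 17m + 16 = 0.
By the quadratic formula, m = (17 ± √97) / 6, so m ≈ 4.4748 or m ≈ 1.1919.
Neither value makes a denominator zero (m ≠ 2, m ≠ 5), so both are valid.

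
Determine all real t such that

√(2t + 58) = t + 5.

Square both sides: 2t + 58 = (t + 5)².
Expand and rearrange: t² + 8t - 33 = 0.
Solving gives t = 3 or t = -11.
Check each candidate in the original equation:
  t = 3: √(64) = 8, while t + 5 = 8 — valid.
  t = -11: √(36) = 6, while t + 5 = -6 — extraneous.

t = 3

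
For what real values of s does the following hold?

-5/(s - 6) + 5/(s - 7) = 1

s = 4.2087 or s = 8.7913

Multiply both sides by (s - 6)(s - 7):
-5(s - 7) + 5(s - 6) = (s - 6)(s - 7).
Expand and collect terms: s^2 - 13s + 37 = 0.
By the quadratic formula, s = (13 +/- sqrt(21)) / 2, so s ~= 8.7913 or s ~= 4.2087.
Neither value makes a denominator zero (s != 6, s != 7), so both are valid.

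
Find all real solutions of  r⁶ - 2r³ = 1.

r = -0.7454 or r = 1.3415

Let u = r³. The equation becomes u² - 2u - 1 = 0.
By the quadratic formula, u = 1 + √(2) or u = 1 - √(2).
r³ = 1 + √(2) gives r = ∛(1 + √(2)) ≈ 1.3415.
r³ = 1 - √(2) gives r = -∛(-1 + √(2)) ≈ -0.7454.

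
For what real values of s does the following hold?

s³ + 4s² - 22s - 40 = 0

s = -6.4495 or s = -1.5505 or s = 4

Possible rational roots are divisors of -40. Testing s = 4 gives 0, so (s - 4) is a factor.
Divide: s³ + 4s² - 22s - 40 = (s - 4)(s² + 8s + 10).
Apply the quadratic formula to s² + 8s + 10 = 0: s = (-8 ± √24)/2, i.e. s ≈ -1.5505 or s ≈ -6.4495.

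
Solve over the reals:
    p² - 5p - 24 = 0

p = -3 or p = 8

Factor: (p - 8)(p + 3) = 0.
So p = 8 or p = -3.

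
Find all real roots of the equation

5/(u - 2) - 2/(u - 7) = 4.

u = 3.4553 or u = 6.2947

Multiply both sides by (u - 2)(u - 7):
5(u - 7) - 2(u - 2) = 4(u - 2)(u - 7).
Expand and collect terms: 4u^2 - 39u + 87 = 0.
By the quadratic formula, u = (39 +/- sqrt(129)) / 8, so u ~= 6.2947 or u ~= 3.4553.
Neither value makes a denominator zero (u != 2, u != 7), so both are valid.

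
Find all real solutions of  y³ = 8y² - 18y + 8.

y = 0.5858 or y = 3.4142 or y = 4

Rearrange: y³ - 8y² + 18y - 8 = 0.
Possible rational roots are divisors of -8. Testing y = 4 gives 0, so (y - 4) is a factor.
Divide: y³ - 8y² + 18y - 8 = (y - 4)(y² - 4y + 2).
Apply the quadratic formula to y² - 4y + 2 = 0: y = (4 ± √8)/2, i.e. y ≈ 3.4142 or y ≈ 0.5858.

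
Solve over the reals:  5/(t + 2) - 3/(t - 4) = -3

t = -3.4699 or t = 4.8032

Multiply both sides by (t + 2)(t - 4):
5(t - 4) - 3(t + 2) = -3(t + 2)(t - 4).
Expand and collect terms: -3t² + 4t + 50 = 0.
By the quadratic formula, t = (-4 ± √616) / -6, so t ≈ -3.4699 or t ≈ 4.8032.
Neither value makes a denominator zero (t ≠ -2, t ≠ 4), so both are valid.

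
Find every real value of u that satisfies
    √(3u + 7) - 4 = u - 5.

Isolate the radical: √(3u + 7) = u - 1.
Square both sides: 3u + 7 = (u - 1)².
Expand and rearrange: u² - 5u - 6 = 0.
Solving gives u = 6 or u = -1.
Check each candidate in the original equation:
  u = 6: √(25) = 5, while u - 1 = 5 — valid.
  u = -1: √(4) = 2, while u - 1 = -2 — extraneous.

u = 6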